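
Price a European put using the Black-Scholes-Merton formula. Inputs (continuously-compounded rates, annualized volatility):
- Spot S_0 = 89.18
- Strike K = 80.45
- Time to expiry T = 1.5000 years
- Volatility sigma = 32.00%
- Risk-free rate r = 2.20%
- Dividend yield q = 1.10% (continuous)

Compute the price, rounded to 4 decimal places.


d1 = (ln(S/K) + (r - q + 0.5*sigma^2) * T) / (sigma * sqrt(T)) = 0.50092301
d2 = d1 - sigma * sqrt(T) = 0.10900466
exp(-rT) = 0.96753856; exp(-qT) = 0.98363538
P = K * exp(-rT) * N(-d2) - S_0 * exp(-qT) * N(-d1)
N(-d1) = 0.30821265; N(-d2) = 0.45659940
P = 80.4500 * 0.96753856 * 0.45659940 - 89.1800 * 0.98363538 * 0.30821265 = 8.5044

Answer: Price = 8.5044


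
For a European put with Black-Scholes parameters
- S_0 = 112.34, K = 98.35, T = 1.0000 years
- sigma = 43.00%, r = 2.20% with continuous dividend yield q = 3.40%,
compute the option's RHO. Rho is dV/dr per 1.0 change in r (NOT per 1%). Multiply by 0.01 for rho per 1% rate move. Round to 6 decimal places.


Answer: Rho = -45.558662

Derivation:
d1 = 0.4963894006; d2 = 0.0663894006
phi(d1) = 0.3526991853; exp(-qT) = 0.9665715046; exp(-rT) = 0.9782402351
N(-d2) = 0.4735339043
Rho = -K*T*exp(-rT)*N(-d2) = -98.3500 * 1.0000 * 0.9782402351 * 0.4735339043 = -45.558662


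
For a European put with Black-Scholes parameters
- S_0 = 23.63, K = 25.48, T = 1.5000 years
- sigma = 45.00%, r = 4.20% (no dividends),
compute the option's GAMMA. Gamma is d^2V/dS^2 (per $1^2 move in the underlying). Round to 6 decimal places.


d1 = 0.2531107839; d2 = -0.2980244083
phi(d1) = 0.3863656540; exp(-qT) = 1.0000000000; exp(-rT) = 0.9389434737
Gamma = exp(-qT) * phi(d1) / (S * sigma * sqrt(T)) = 1.0000000000 * 0.3863656540 / (23.6300 * 0.4500 * 1.2247448714) = 0.029667

Answer: Gamma = 0.029667


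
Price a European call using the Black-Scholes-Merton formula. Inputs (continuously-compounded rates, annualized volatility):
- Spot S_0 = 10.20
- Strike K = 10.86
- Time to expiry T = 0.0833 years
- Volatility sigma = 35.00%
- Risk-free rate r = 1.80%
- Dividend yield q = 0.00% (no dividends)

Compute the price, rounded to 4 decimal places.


Answer: Price = 0.1774

Derivation:
d1 = (ln(S/K) + (r - q + 0.5*sigma^2) * T) / (sigma * sqrt(T)) = -0.55532807
d2 = d1 - sigma * sqrt(T) = -0.65634416
exp(-rT) = 0.99850172; exp(-qT) = 1.00000000
C = S_0 * exp(-qT) * N(d1) - K * exp(-rT) * N(d2)
N(d1) = 0.28933514; N(d2) = 0.25580136
C = 10.2000 * 1.00000000 * 0.28933514 - 10.8600 * 0.99850172 * 0.25580136 = 0.1774


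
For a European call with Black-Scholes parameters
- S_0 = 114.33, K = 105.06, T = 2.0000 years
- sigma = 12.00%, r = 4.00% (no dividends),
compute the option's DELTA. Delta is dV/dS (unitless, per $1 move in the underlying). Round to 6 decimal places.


Answer: Delta = 0.854177

Derivation:
d1 = 1.0545165218; d2 = 0.8848108943
phi(d1) = 0.2287922069; exp(-qT) = 1.0000000000; exp(-rT) = 0.9231163464
N(d1) = 0.8541767498
Delta = exp(-qT) * N(d1) = 1.0000000000 * 0.8541767498 = 0.854177


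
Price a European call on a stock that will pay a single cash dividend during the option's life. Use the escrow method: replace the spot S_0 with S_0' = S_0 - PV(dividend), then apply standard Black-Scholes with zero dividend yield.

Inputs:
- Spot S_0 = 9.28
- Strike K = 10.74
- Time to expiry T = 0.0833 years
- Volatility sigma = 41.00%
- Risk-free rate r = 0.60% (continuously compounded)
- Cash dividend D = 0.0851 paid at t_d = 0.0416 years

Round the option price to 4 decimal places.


Answer: Price = 0.0525

Derivation:
PV(D) = D * exp(-r * t_d) = 0.0851 * 0.99975043 = 0.08507876
S_0' = S_0 - PV(D) = 9.2800 - 0.08507876 = 9.19492124
d1 = (ln(S_0'/K) + (r + sigma^2/2)*T) / (sigma*sqrt(T)) = -1.24920747
d2 = d1 - sigma*sqrt(T) = -1.36754060
exp(-rT) = 0.99950032
N(d1) = 0.10579460; N(d2) = 0.08572796
C = S_0' * N(d1) - K * exp(-rT) * N(d2) = 9.19492124 * 0.10579460 - 10.7400 * 0.99950032 * 0.08572796 = 0.0525


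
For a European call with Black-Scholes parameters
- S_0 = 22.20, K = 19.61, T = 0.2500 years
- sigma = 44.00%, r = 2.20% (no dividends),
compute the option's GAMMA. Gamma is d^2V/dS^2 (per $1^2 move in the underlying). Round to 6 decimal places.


d1 = 0.6988756758; d2 = 0.4788756758
phi(d1) = 0.3124995848; exp(-qT) = 1.0000000000; exp(-rT) = 0.9945150973
Gamma = exp(-qT) * phi(d1) / (S * sigma * sqrt(T)) = 1.0000000000 * 0.3124995848 / (22.2000 * 0.4400 * 0.5000000000) = 0.063984

Answer: Gamma = 0.063984


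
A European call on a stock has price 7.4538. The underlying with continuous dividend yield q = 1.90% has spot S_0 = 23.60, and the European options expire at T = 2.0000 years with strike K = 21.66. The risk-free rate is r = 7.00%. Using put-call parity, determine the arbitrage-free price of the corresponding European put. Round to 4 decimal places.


Put-call parity: C - P = S_0 * exp(-qT) - K * exp(-rT).
S_0 * exp(-qT) = 23.6000 * 0.96271294 = 22.72002541
K * exp(-rT) = 21.6600 * 0.86935824 = 18.83029938
P = C - S*exp(-qT) + K*exp(-rT)
P = 7.4538 - 22.72002541 + 18.83029938 = 3.5641

Answer: Put price = 3.5641


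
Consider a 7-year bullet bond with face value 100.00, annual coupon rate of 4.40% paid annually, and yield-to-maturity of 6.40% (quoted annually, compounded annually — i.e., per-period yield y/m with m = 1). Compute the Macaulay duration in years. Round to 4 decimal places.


Answer: Macaulay duration = 6.1163 years

Derivation:
Coupon per period c = face * coupon_rate / m = 4.400000
Periods per year m = 1; per-period yield y/m = 0.064000
Number of cashflows N = 7
Cashflows (t years, CF_t, discount factor 1/(1+y/m)^(m*t), PV):
  t = 1.0000: CF_t = 4.400000, DF = 0.939850, PV = 4.135338
  t = 2.0000: CF_t = 4.400000, DF = 0.883317, PV = 3.886596
  t = 3.0000: CF_t = 4.400000, DF = 0.830185, PV = 3.652816
  t = 4.0000: CF_t = 4.400000, DF = 0.780249, PV = 3.433098
  t = 5.0000: CF_t = 4.400000, DF = 0.733317, PV = 3.226596
  t = 6.0000: CF_t = 4.400000, DF = 0.689208, PV = 3.032515
  t = 7.0000: CF_t = 104.400000, DF = 0.647752, PV = 67.625284
Price P = sum_t PV_t = 88.992243
Macaulay numerator sum_t t * PV_t:
  t * PV_t at t = 1.0000: 4.135338
  t * PV_t at t = 2.0000: 7.773192
  t * PV_t at t = 3.0000: 10.958448
  t * PV_t at t = 4.0000: 13.732391
  t * PV_t at t = 5.0000: 16.132978
  t * PV_t at t = 6.0000: 18.195088
  t * PV_t at t = 7.0000: 473.376989
Macaulay duration D = (sum_t t * PV_t) / P = 544.304424 / 88.992243 = 6.116313


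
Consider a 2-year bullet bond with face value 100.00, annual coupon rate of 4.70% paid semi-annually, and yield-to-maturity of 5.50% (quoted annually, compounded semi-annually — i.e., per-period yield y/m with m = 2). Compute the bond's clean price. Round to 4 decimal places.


Coupon per period c = face * coupon_rate / m = 2.350000
Periods per year m = 2; per-period yield y/m = 0.027500
Number of cashflows N = 4
Cashflows (t years, CF_t, discount factor 1/(1+y/m)^(m*t), PV):
  t = 0.5000: CF_t = 2.350000, DF = 0.973236, PV = 2.287105
  t = 1.0000: CF_t = 2.350000, DF = 0.947188, PV = 2.225893
  t = 1.5000: CF_t = 2.350000, DF = 0.921838, PV = 2.166319
  t = 2.0000: CF_t = 102.350000, DF = 0.897166, PV = 91.824913
Price P = sum_t PV_t = 98.504229

Answer: Price = 98.5042


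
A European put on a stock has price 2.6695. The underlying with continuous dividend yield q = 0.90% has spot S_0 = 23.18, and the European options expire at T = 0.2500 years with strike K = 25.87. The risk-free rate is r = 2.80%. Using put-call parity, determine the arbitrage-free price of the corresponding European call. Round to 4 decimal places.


Answer: Call price = 0.1079

Derivation:
Put-call parity: C - P = S_0 * exp(-qT) - K * exp(-rT).
S_0 * exp(-qT) = 23.1800 * 0.99775253 = 23.12790363
K * exp(-rT) = 25.8700 * 0.99302444 = 25.68954234
C = P + S*exp(-qT) - K*exp(-rT)
C = 2.6695 + 23.12790363 - 25.68954234 = 0.1079


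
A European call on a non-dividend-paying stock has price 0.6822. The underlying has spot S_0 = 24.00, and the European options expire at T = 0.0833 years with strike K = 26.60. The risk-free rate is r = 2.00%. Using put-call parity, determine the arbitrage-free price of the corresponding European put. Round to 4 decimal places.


Put-call parity: C - P = S_0 * exp(-qT) - K * exp(-rT).
S_0 * exp(-qT) = 24.0000 * 1.00000000 = 24.00000000
K * exp(-rT) = 26.6000 * 0.99833539 = 26.55572129
P = C - S*exp(-qT) + K*exp(-rT)
P = 0.6822 - 24.00000000 + 26.55572129 = 3.2379

Answer: Put price = 3.2379


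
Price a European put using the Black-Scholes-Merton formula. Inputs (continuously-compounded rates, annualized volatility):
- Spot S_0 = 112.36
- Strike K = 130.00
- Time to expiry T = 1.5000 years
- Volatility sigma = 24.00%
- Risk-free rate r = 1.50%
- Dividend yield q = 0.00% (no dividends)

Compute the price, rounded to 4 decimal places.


Answer: Price = 22.5670

Derivation:
d1 = (ln(S/K) + (r - q + 0.5*sigma^2) * T) / (sigma * sqrt(T)) = -0.27259571
d2 = d1 - sigma * sqrt(T) = -0.56653448
exp(-rT) = 0.97775124; exp(-qT) = 1.00000000
P = K * exp(-rT) * N(-d2) - S_0 * exp(-qT) * N(-d1)
N(-d1) = 0.60741800; N(-d2) = 0.71448475
P = 130.0000 * 0.97775124 * 0.71448475 - 112.3600 * 1.00000000 * 0.60741800 = 22.5670


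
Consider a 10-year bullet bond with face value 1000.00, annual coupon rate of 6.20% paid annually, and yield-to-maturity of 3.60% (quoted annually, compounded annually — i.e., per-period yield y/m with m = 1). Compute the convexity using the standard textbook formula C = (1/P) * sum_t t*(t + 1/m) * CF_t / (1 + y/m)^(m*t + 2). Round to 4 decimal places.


Coupon per period c = face * coupon_rate / m = 62.000000
Periods per year m = 1; per-period yield y/m = 0.036000
Number of cashflows N = 10
Cashflows (t years, CF_t, discount factor 1/(1+y/m)^(m*t), PV):
  t = 1.0000: CF_t = 62.000000, DF = 0.965251, PV = 59.845560
  t = 2.0000: CF_t = 62.000000, DF = 0.931709, PV = 57.765984
  t = 3.0000: CF_t = 62.000000, DF = 0.899333, PV = 55.758672
  t = 4.0000: CF_t = 62.000000, DF = 0.868082, PV = 53.821112
  t = 5.0000: CF_t = 62.000000, DF = 0.837917, PV = 51.950880
  t = 6.0000: CF_t = 62.000000, DF = 0.808801, PV = 50.145638
  t = 7.0000: CF_t = 62.000000, DF = 0.780696, PV = 48.403125
  t = 8.0000: CF_t = 62.000000, DF = 0.753567, PV = 46.721163
  t = 9.0000: CF_t = 62.000000, DF = 0.727381, PV = 45.097648
  t = 10.0000: CF_t = 1062.000000, DF = 0.702106, PV = 745.636163
Price P = sum_t PV_t = 1215.145945
Convexity numerator sum_t t*(t + 1/m) * CF_t / (1+y/m)^(m*t + 2):
  t = 1.0000: term = 111.517344
  t = 2.0000: term = 322.926673
  t = 3.0000: term = 623.410566
  t = 4.0000: term = 1002.912750
  t = 5.0000: term = 1452.093751
  t = 6.0000: term = 1962.288852
  t = 7.0000: term = 2525.468278
  t = 8.0000: term = 3134.199463
  t = 9.0000: term = 3781.611321
  t = 10.0000: term = 76418.786502
Convexity = (1/P) * sum = 91335.215500 / 1215.145945 = 75.163988

Answer: Convexity = 75.1640


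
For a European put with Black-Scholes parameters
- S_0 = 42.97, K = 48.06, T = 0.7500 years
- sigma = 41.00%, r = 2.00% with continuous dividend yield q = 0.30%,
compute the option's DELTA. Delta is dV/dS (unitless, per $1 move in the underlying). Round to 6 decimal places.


Answer: Delta = -0.539343

Derivation:
d1 = -0.1018404546; d2 = -0.4569108701
phi(d1) = 0.3968788247; exp(-qT) = 0.9977525294; exp(-rT) = 0.9851119396
N(-d1) = 0.5405583428
Delta = -exp(-qT) * N(-d1) = -0.9977525294 * 0.5405583428 = -0.539343


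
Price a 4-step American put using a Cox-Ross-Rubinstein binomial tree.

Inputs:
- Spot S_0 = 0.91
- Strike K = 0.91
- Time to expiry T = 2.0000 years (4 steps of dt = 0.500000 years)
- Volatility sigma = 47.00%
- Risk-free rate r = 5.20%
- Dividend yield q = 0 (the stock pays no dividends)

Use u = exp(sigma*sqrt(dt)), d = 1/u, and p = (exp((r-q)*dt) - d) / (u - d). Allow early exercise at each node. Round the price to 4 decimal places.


dt = T/N = 0.500000
u = exp(sigma*sqrt(dt)) = 1.394227; d = 1/u = 0.717243
p = (exp((r-q)*dt) - d) / (u - d) = 0.456581
Discount per step: exp(-r*dt) = 0.974335
Stock lattice S(k, i) with i counting down-moves:
  k=0: S(0,0) = 0.9100
  k=1: S(1,0) = 1.2687; S(1,1) = 0.6527
  k=2: S(2,0) = 1.7689; S(2,1) = 0.9100; S(2,2) = 0.4681
  k=3: S(3,0) = 2.4663; S(3,1) = 1.2687; S(3,2) = 0.6527; S(3,3) = 0.3358
  k=4: S(4,0) = 3.4386; S(4,1) = 1.7689; S(4,2) = 0.9100; S(4,3) = 0.4681; S(4,4) = 0.2408
Terminal payoffs V(N, i) = max(K - S_T, 0):
  V(4,0) = 0.000000; V(4,1) = 0.000000; V(4,2) = 0.000000; V(4,3) = 0.441861; V(4,4) = 0.669172
Backward induction: V(k, i) = exp(-r*dt) * [p * V(k+1, i) + (1-p) * V(k+1, i+1)]; then take max(V_cont, immediate exercise) for American.
  V(3,0) = exp(-r*dt) * [p*0.000000 + (1-p)*0.000000] = 0.000000; exercise = 0.000000; V(3,0) = max -> 0.000000
  V(3,1) = exp(-r*dt) * [p*0.000000 + (1-p)*0.000000] = 0.000000; exercise = 0.000000; V(3,1) = max -> 0.000000
  V(3,2) = exp(-r*dt) * [p*0.000000 + (1-p)*0.441861] = 0.233954; exercise = 0.257309; V(3,2) = max -> 0.257309
  V(3,3) = exp(-r*dt) * [p*0.441861 + (1-p)*0.669172] = 0.550876; exercise = 0.574231; V(3,3) = max -> 0.574231
  V(2,0) = exp(-r*dt) * [p*0.000000 + (1-p)*0.000000] = 0.000000; exercise = 0.000000; V(2,0) = max -> 0.000000
  V(2,1) = exp(-r*dt) * [p*0.000000 + (1-p)*0.257309] = 0.136238; exercise = 0.000000; V(2,1) = max -> 0.136238
  V(2,2) = exp(-r*dt) * [p*0.257309 + (1-p)*0.574231] = 0.418506; exercise = 0.441861; V(2,2) = max -> 0.441861
  V(1,0) = exp(-r*dt) * [p*0.000000 + (1-p)*0.136238] = 0.072134; exercise = 0.000000; V(1,0) = max -> 0.072134
  V(1,1) = exp(-r*dt) * [p*0.136238 + (1-p)*0.441861] = 0.294561; exercise = 0.257309; V(1,1) = max -> 0.294561
  V(0,0) = exp(-r*dt) * [p*0.072134 + (1-p)*0.294561] = 0.188052; exercise = 0.000000; V(0,0) = max -> 0.188052

Answer: Price = V(0,0) = 0.1881


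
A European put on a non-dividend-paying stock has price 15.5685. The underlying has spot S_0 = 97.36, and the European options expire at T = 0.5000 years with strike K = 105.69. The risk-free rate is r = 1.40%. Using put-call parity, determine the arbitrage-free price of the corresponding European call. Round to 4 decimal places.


Put-call parity: C - P = S_0 * exp(-qT) - K * exp(-rT).
S_0 * exp(-qT) = 97.3600 * 1.00000000 = 97.36000000
K * exp(-rT) = 105.6900 * 0.99302444 = 104.95275337
C = P + S*exp(-qT) - K*exp(-rT)
C = 15.5685 + 97.36000000 - 104.95275337 = 7.9757

Answer: Call price = 7.9757


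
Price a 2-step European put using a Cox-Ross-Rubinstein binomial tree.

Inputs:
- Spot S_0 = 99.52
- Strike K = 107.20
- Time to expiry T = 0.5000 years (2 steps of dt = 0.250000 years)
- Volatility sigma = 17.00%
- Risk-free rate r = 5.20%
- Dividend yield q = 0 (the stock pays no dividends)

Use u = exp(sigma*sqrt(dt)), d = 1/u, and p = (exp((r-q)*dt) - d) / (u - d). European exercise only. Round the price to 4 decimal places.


dt = T/N = 0.250000
u = exp(sigma*sqrt(dt)) = 1.088717; d = 1/u = 0.918512
p = (exp((r-q)*dt) - d) / (u - d) = 0.555640
Discount per step: exp(-r*dt) = 0.987084
Stock lattice S(k, i) with i counting down-moves:
  k=0: S(0,0) = 99.5200
  k=1: S(1,0) = 108.3491; S(1,1) = 91.4103
  k=2: S(2,0) = 117.9615; S(2,1) = 99.5200; S(2,2) = 83.9615
Terminal payoffs V(N, i) = max(K - S_T, 0):
  V(2,0) = 0.000000; V(2,1) = 7.680000; V(2,2) = 23.238477
Backward induction: V(k, i) = exp(-r*dt) * [p * V(k+1, i) + (1-p) * V(k+1, i+1)].
  V(1,0) = exp(-r*dt) * [p*0.000000 + (1-p)*7.680000] = 3.368607
  V(1,1) = exp(-r*dt) * [p*7.680000 + (1-p)*23.238477] = 14.405077
  V(0,0) = exp(-r*dt) * [p*3.368607 + (1-p)*14.405077] = 8.165923

Answer: Price = V(0,0) = 8.1659


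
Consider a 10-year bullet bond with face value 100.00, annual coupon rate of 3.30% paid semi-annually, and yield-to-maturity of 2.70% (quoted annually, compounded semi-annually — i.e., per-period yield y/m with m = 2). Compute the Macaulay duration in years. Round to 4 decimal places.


Answer: Macaulay duration = 8.6413 years

Derivation:
Coupon per period c = face * coupon_rate / m = 1.650000
Periods per year m = 2; per-period yield y/m = 0.013500
Number of cashflows N = 20
Cashflows (t years, CF_t, discount factor 1/(1+y/m)^(m*t), PV):
  t = 0.5000: CF_t = 1.650000, DF = 0.986680, PV = 1.628022
  t = 1.0000: CF_t = 1.650000, DF = 0.973537, PV = 1.606336
  t = 1.5000: CF_t = 1.650000, DF = 0.960569, PV = 1.584939
  t = 2.0000: CF_t = 1.650000, DF = 0.947774, PV = 1.563828
  t = 2.5000: CF_t = 1.650000, DF = 0.935150, PV = 1.542997
  t = 3.0000: CF_t = 1.650000, DF = 0.922694, PV = 1.522444
  t = 3.5000: CF_t = 1.650000, DF = 0.910403, PV = 1.502165
  t = 4.0000: CF_t = 1.650000, DF = 0.898276, PV = 1.482156
  t = 4.5000: CF_t = 1.650000, DF = 0.886311, PV = 1.462413
  t = 5.0000: CF_t = 1.650000, DF = 0.874505, PV = 1.442934
  t = 5.5000: CF_t = 1.650000, DF = 0.862857, PV = 1.423714
  t = 6.0000: CF_t = 1.650000, DF = 0.851363, PV = 1.404750
  t = 6.5000: CF_t = 1.650000, DF = 0.840023, PV = 1.386038
  t = 7.0000: CF_t = 1.650000, DF = 0.828834, PV = 1.367576
  t = 7.5000: CF_t = 1.650000, DF = 0.817794, PV = 1.349359
  t = 8.0000: CF_t = 1.650000, DF = 0.806900, PV = 1.331386
  t = 8.5000: CF_t = 1.650000, DF = 0.796152, PV = 1.313651
  t = 9.0000: CF_t = 1.650000, DF = 0.785547, PV = 1.296153
  t = 9.5000: CF_t = 1.650000, DF = 0.775084, PV = 1.278888
  t = 10.0000: CF_t = 101.650000, DF = 0.764760, PV = 77.737814
Price P = sum_t PV_t = 105.227564
Macaulay numerator sum_t t * PV_t:
  t * PV_t at t = 0.5000: 0.814011
  t * PV_t at t = 1.0000: 1.606336
  t * PV_t at t = 1.5000: 2.377409
  t * PV_t at t = 2.0000: 3.127656
  t * PV_t at t = 2.5000: 3.857493
  t * PV_t at t = 3.0000: 4.567333
  t * PV_t at t = 3.5000: 5.257578
  t * PV_t at t = 4.0000: 5.928624
  t * PV_t at t = 4.5000: 6.580860
  t * PV_t at t = 5.0000: 7.214669
  t * PV_t at t = 5.5000: 7.830425
  t * PV_t at t = 6.0000: 8.428497
  t * PV_t at t = 6.5000: 9.009247
  t * PV_t at t = 7.0000: 9.573030
  t * PV_t at t = 7.5000: 10.120196
  t * PV_t at t = 8.0000: 10.651086
  t * PV_t at t = 8.5000: 11.166037
  t * PV_t at t = 9.0000: 11.665380
  t * PV_t at t = 9.5000: 12.149439
  t * PV_t at t = 10.0000: 777.378137
Macaulay duration D = (sum_t t * PV_t) / P = 909.303446 / 105.227564 = 8.641305


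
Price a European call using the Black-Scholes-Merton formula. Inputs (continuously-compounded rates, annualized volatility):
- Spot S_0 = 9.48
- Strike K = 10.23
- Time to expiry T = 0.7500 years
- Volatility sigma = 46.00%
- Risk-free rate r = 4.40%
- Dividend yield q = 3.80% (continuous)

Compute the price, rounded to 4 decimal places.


Answer: Price = 1.1905

Derivation:
d1 = (ln(S/K) + (r - q + 0.5*sigma^2) * T) / (sigma * sqrt(T)) = 0.01935312
d2 = d1 - sigma * sqrt(T) = -0.37901856
exp(-rT) = 0.96753856; exp(-qT) = 0.97190229
C = S_0 * exp(-qT) * N(d1) - K * exp(-rT) * N(d2)
N(d1) = 0.50772030; N(d2) = 0.35233704
C = 9.4800 * 0.97190229 * 0.50772030 - 10.2300 * 0.96753856 * 0.35233704 = 1.1905


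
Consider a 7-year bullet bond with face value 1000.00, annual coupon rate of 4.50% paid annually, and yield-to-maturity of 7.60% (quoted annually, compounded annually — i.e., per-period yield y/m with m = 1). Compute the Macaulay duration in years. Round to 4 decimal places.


Answer: Macaulay duration = 6.0652 years

Derivation:
Coupon per period c = face * coupon_rate / m = 45.000000
Periods per year m = 1; per-period yield y/m = 0.076000
Number of cashflows N = 7
Cashflows (t years, CF_t, discount factor 1/(1+y/m)^(m*t), PV):
  t = 1.0000: CF_t = 45.000000, DF = 0.929368, PV = 41.821561
  t = 2.0000: CF_t = 45.000000, DF = 0.863725, PV = 38.867622
  t = 3.0000: CF_t = 45.000000, DF = 0.802718, PV = 36.122325
  t = 4.0000: CF_t = 45.000000, DF = 0.746021, PV = 33.570934
  t = 5.0000: CF_t = 45.000000, DF = 0.693328, PV = 31.199753
  t = 6.0000: CF_t = 45.000000, DF = 0.644357, PV = 28.996053
  t = 7.0000: CF_t = 1045.000000, DF = 0.598845, PV = 625.792554
Price P = sum_t PV_t = 836.370803
Macaulay numerator sum_t t * PV_t:
  t * PV_t at t = 1.0000: 41.821561
  t * PV_t at t = 2.0000: 77.735244
  t * PV_t at t = 3.0000: 108.366976
  t * PV_t at t = 4.0000: 134.283737
  t * PV_t at t = 5.0000: 155.998765
  t * PV_t at t = 6.0000: 173.976318
  t * PV_t at t = 7.0000: 4380.547875
Macaulay duration D = (sum_t t * PV_t) / P = 5072.730478 / 836.370803 = 6.065169


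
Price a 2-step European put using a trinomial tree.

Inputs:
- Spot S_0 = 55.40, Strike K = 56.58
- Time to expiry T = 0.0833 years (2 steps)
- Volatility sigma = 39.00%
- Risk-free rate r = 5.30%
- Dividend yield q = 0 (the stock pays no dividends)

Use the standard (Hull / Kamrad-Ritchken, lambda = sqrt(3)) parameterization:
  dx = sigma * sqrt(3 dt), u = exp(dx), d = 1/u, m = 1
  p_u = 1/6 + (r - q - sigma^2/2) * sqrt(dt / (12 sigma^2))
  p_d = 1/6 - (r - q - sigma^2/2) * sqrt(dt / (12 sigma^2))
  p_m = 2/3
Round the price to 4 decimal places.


dt = T/N = 0.041650; dx = sigma*sqrt(3*dt) = 0.137858
u = exp(dx) = 1.147813; d = 1/u = 0.871222
p_u = 0.163185, p_m = 0.666667, p_d = 0.170149
Discount per step: exp(-r*dt) = 0.997795
Stock lattice S(k, j) with j the centered position index:
  k=0: S(0,+0) = 55.4000
  k=1: S(1,-1) = 48.2657; S(1,+0) = 55.4000; S(1,+1) = 63.5888
  k=2: S(2,-2) = 42.0502; S(2,-1) = 48.2657; S(2,+0) = 55.4000; S(2,+1) = 63.5888; S(2,+2) = 72.9881
Terminal payoffs V(N, j) = max(K - S_T, 0):
  V(2,-2) = 14.529843; V(2,-1) = 8.314291; V(2,+0) = 1.180000; V(2,+1) = 0.000000; V(2,+2) = 0.000000
Backward induction: V(k, j) = exp(-r*dt) * [p_u * V(k+1, j+1) + p_m * V(k+1, j) + p_d * V(k+1, j-1)]
  V(1,-1) = exp(-r*dt) * [p_u*1.180000 + p_m*8.314291 + p_d*14.529843] = 8.189553
  V(1,+0) = exp(-r*dt) * [p_u*0.000000 + p_m*1.180000 + p_d*8.314291] = 2.196478
  V(1,+1) = exp(-r*dt) * [p_u*0.000000 + p_m*0.000000 + p_d*1.180000] = 0.200333
  V(0,+0) = exp(-r*dt) * [p_u*0.200333 + p_m*2.196478 + p_d*8.189553] = 2.884078

Answer: Price = V(0,0) = 2.8841


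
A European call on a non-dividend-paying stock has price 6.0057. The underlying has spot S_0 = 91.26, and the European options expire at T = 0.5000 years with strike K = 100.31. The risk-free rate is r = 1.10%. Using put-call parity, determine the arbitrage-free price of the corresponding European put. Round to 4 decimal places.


Answer: Put price = 14.5055

Derivation:
Put-call parity: C - P = S_0 * exp(-qT) - K * exp(-rT).
S_0 * exp(-qT) = 91.2600 * 1.00000000 = 91.26000000
K * exp(-rT) = 100.3100 * 0.99451510 = 99.75980941
P = C - S*exp(-qT) + K*exp(-rT)
P = 6.0057 - 91.26000000 + 99.75980941 = 14.5055


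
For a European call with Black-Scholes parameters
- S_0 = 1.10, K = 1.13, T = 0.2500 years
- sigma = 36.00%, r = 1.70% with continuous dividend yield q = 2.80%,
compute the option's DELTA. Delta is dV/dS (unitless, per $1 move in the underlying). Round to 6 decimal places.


d1 = -0.0747636273; d2 = -0.2547636273
phi(d1) = 0.3978288731; exp(-qT) = 0.9930244429; exp(-rT) = 0.9957590185
N(d1) = 0.4702013910
Delta = exp(-qT) * N(d1) = 0.9930244429 * 0.4702013910 = 0.466921

Answer: Delta = 0.466921


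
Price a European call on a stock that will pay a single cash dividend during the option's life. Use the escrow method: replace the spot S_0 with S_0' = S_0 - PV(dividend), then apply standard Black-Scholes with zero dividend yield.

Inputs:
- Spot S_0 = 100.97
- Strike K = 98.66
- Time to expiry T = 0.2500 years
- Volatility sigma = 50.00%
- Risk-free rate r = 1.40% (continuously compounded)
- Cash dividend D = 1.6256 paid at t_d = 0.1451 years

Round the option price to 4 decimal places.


PV(D) = D * exp(-r * t_d) = 1.6256 * 0.99797066 = 1.62230111
S_0' = S_0 - PV(D) = 100.9700 - 1.62230111 = 99.34769889
d1 = (ln(S_0'/K) + (r + sigma^2/2)*T) / (sigma*sqrt(T)) = 0.16678485
d2 = d1 - sigma*sqrt(T) = -0.08321515
exp(-rT) = 0.99650612
N(d1) = 0.56623033; N(d2) = 0.46684023
C = S_0' * N(d1) - K * exp(-rT) * N(d2) = 99.34769889 * 0.56623033 - 98.6600 * 0.99650612 * 0.46684023 = 10.3561

Answer: Price = 10.3561


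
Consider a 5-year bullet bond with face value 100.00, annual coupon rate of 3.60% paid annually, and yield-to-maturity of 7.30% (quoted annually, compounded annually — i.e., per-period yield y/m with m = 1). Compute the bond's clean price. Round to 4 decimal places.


Answer: Price = 84.9504

Derivation:
Coupon per period c = face * coupon_rate / m = 3.600000
Periods per year m = 1; per-period yield y/m = 0.073000
Number of cashflows N = 5
Cashflows (t years, CF_t, discount factor 1/(1+y/m)^(m*t), PV):
  t = 1.0000: CF_t = 3.600000, DF = 0.931966, PV = 3.355079
  t = 2.0000: CF_t = 3.600000, DF = 0.868561, PV = 3.126821
  t = 3.0000: CF_t = 3.600000, DF = 0.809470, PV = 2.914093
  t = 4.0000: CF_t = 3.600000, DF = 0.754399, PV = 2.715836
  t = 5.0000: CF_t = 103.600000, DF = 0.703075, PV = 72.838525
Price P = sum_t PV_t = 84.950355


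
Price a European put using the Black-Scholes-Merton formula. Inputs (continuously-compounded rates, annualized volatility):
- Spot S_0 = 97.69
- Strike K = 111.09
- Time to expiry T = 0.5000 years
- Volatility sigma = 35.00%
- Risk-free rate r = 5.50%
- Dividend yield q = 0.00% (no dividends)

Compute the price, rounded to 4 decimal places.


Answer: Price = 16.1532

Derivation:
d1 = (ln(S/K) + (r - q + 0.5*sigma^2) * T) / (sigma * sqrt(T)) = -0.28452556
d2 = d1 - sigma * sqrt(T) = -0.53201294
exp(-rT) = 0.97287468; exp(-qT) = 1.00000000
P = K * exp(-rT) * N(-d2) - S_0 * exp(-qT) * N(-d1)
N(-d1) = 0.61199618; N(-d2) = 0.70264148
P = 111.0900 * 0.97287468 * 0.70264148 - 97.6900 * 1.00000000 * 0.61199618 = 16.1532


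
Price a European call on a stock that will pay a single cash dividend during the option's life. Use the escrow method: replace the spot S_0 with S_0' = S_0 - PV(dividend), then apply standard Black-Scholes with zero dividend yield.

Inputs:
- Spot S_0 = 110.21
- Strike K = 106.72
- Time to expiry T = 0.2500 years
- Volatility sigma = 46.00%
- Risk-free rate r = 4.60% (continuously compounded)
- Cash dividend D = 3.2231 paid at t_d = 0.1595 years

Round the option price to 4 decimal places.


PV(D) = D * exp(-r * t_d) = 3.2231 * 0.99268985 = 3.19953866
S_0' = S_0 - PV(D) = 110.2100 - 3.19953866 = 107.01046134
d1 = (ln(S_0'/K) + (r + sigma^2/2)*T) / (sigma*sqrt(T)) = 0.17681747
d2 = d1 - sigma*sqrt(T) = -0.05318253
exp(-rT) = 0.98856587
N(d1) = 0.57017412; N(d2) = 0.47879324
C = S_0' * N(d1) - K * exp(-rT) * N(d2) = 107.01046134 * 0.57017412 - 106.7200 * 0.98856587 * 0.47879324 = 10.5020

Answer: Price = 10.5020


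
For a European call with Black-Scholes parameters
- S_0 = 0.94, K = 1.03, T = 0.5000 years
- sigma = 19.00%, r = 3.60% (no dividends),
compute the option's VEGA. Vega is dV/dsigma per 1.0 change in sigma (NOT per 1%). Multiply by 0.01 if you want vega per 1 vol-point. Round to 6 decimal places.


Answer: Vega = 0.236382

Derivation:
d1 = -0.4794124874; d2 = -0.6137627758
phi(d1) = 0.3556327436; exp(-qT) = 1.0000000000; exp(-rT) = 0.9821610324
Vega = S * exp(-qT) * phi(d1) * sqrt(T) = 0.9400 * 1.0000000000 * 0.3556327436 * 0.7071067812 = 0.236382


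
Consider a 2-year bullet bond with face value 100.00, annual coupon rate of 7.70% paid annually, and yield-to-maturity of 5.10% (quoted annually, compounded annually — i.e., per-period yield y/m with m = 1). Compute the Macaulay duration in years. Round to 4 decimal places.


Coupon per period c = face * coupon_rate / m = 7.700000
Periods per year m = 1; per-period yield y/m = 0.051000
Number of cashflows N = 2
Cashflows (t years, CF_t, discount factor 1/(1+y/m)^(m*t), PV):
  t = 1.0000: CF_t = 7.700000, DF = 0.951475, PV = 7.326356
  t = 2.0000: CF_t = 107.700000, DF = 0.905304, PV = 97.501270
Price P = sum_t PV_t = 104.827626
Macaulay numerator sum_t t * PV_t:
  t * PV_t at t = 1.0000: 7.326356
  t * PV_t at t = 2.0000: 195.002539
Macaulay duration D = (sum_t t * PV_t) / P = 202.328895 / 104.827626 = 1.930110

Answer: Macaulay duration = 1.9301 years


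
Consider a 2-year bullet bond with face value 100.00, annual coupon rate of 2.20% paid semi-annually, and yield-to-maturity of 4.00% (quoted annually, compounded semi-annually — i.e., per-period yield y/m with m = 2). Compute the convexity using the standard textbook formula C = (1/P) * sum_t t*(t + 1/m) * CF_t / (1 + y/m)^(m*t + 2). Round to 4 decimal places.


Answer: Convexity = 4.7001

Derivation:
Coupon per period c = face * coupon_rate / m = 1.100000
Periods per year m = 2; per-period yield y/m = 0.020000
Number of cashflows N = 4
Cashflows (t years, CF_t, discount factor 1/(1+y/m)^(m*t), PV):
  t = 0.5000: CF_t = 1.100000, DF = 0.980392, PV = 1.078431
  t = 1.0000: CF_t = 1.100000, DF = 0.961169, PV = 1.057286
  t = 1.5000: CF_t = 1.100000, DF = 0.942322, PV = 1.036555
  t = 2.0000: CF_t = 101.100000, DF = 0.923845, PV = 93.400773
Price P = sum_t PV_t = 96.573044
Convexity numerator sum_t t*(t + 1/m) * CF_t / (1+y/m)^(m*t + 2):
  t = 0.5000: term = 0.518277
  t = 1.0000: term = 1.524345
  t = 1.5000: term = 2.988912
  t = 2.0000: term = 448.869534
Convexity = (1/P) * sum = 453.901068 / 96.573044 = 4.700080


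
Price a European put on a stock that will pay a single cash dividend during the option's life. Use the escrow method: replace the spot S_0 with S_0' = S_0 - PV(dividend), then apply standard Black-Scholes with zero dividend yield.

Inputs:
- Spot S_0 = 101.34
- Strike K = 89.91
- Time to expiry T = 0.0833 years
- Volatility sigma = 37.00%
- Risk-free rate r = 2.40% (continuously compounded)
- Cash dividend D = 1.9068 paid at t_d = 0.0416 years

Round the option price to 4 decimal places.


PV(D) = D * exp(-r * t_d) = 1.9068 * 0.99900210 = 1.90489720
S_0' = S_0 - PV(D) = 101.3400 - 1.90489720 = 99.43510280
d1 = (ln(S_0'/K) + (r + sigma^2/2)*T) / (sigma*sqrt(T)) = 1.01506415
d2 = d1 - sigma*sqrt(T) = 0.90827572
exp(-rT) = 0.99800280
N(-d1) = 0.15503762; N(-d2) = 0.18186628
P = K * exp(-rT) * N(-d2) - S_0' * N(-d1) = 89.9100 * 0.99800280 * 0.18186628 - 99.43510280 * 0.15503762 = 0.9028

Answer: Price = 0.9028


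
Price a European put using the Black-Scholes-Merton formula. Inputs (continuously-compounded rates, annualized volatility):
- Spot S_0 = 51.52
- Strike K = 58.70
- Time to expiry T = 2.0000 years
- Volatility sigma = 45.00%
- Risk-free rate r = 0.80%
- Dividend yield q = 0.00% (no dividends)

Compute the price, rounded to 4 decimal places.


Answer: Price = 16.9794

Derivation:
d1 = (ln(S/K) + (r - q + 0.5*sigma^2) * T) / (sigma * sqrt(T)) = 0.13832636
d2 = d1 - sigma * sqrt(T) = -0.49806975
exp(-rT) = 0.98412732; exp(-qT) = 1.00000000
P = K * exp(-rT) * N(-d2) - S_0 * exp(-qT) * N(-d1)
N(-d1) = 0.44499125; N(-d2) = 0.69078256
P = 58.7000 * 0.98412732 * 0.69078256 - 51.5200 * 1.00000000 * 0.44499125 = 16.9794


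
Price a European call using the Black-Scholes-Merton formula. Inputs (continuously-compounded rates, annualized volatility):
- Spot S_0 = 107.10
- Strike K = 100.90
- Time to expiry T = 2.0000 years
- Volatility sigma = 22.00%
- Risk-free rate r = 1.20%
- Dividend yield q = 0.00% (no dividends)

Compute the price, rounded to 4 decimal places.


Answer: Price = 17.4577

Derivation:
d1 = (ln(S/K) + (r - q + 0.5*sigma^2) * T) / (sigma * sqrt(T)) = 0.42437030
d2 = d1 - sigma * sqrt(T) = 0.11324331
exp(-rT) = 0.97628571; exp(-qT) = 1.00000000
C = S_0 * exp(-qT) * N(d1) - K * exp(-rT) * N(d2)
N(d1) = 0.66435211; N(d2) = 0.54508117
C = 107.1000 * 1.00000000 * 0.66435211 - 100.9000 * 0.97628571 * 0.54508117 = 17.4577


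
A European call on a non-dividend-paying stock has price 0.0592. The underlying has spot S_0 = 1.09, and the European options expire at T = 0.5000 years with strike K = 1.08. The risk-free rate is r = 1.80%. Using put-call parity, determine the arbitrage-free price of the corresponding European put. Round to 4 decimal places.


Answer: Put price = 0.0395

Derivation:
Put-call parity: C - P = S_0 * exp(-qT) - K * exp(-rT).
S_0 * exp(-qT) = 1.0900 * 1.00000000 = 1.09000000
K * exp(-rT) = 1.0800 * 0.99104038 = 1.07032361
P = C - S*exp(-qT) + K*exp(-rT)
P = 0.0592 - 1.09000000 + 1.07032361 = 0.0395


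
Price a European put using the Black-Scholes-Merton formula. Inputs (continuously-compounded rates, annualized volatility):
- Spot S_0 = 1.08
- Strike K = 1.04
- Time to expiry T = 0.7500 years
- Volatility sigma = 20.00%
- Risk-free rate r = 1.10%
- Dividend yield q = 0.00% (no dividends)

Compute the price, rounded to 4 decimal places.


d1 = (ln(S/K) + (r - q + 0.5*sigma^2) * T) / (sigma * sqrt(T)) = 0.35212782
d2 = d1 - sigma * sqrt(T) = 0.17892274
exp(-rT) = 0.99178394; exp(-qT) = 1.00000000
P = K * exp(-rT) * N(-d2) - S_0 * exp(-qT) * N(-d1)
N(-d1) = 0.36237120; N(-d2) = 0.42899918
P = 1.0400 * 0.99178394 * 0.42899918 - 1.0800 * 1.00000000 * 0.36237120 = 0.0511

Answer: Price = 0.0511


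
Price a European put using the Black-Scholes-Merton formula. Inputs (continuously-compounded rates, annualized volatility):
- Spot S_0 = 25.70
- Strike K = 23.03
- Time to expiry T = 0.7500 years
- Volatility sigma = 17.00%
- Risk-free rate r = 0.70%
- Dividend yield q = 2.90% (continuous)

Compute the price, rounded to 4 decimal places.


Answer: Price = 0.5639

Derivation:
d1 = (ln(S/K) + (r - q + 0.5*sigma^2) * T) / (sigma * sqrt(T)) = 0.70661409
d2 = d1 - sigma * sqrt(T) = 0.55938977
exp(-rT) = 0.99476376; exp(-qT) = 0.97848483
P = K * exp(-rT) * N(-d2) - S_0 * exp(-qT) * N(-d1)
N(-d1) = 0.23990316; N(-d2) = 0.28794787
P = 23.0300 * 0.99476376 * 0.28794787 - 25.7000 * 0.97848483 * 0.23990316 = 0.5639


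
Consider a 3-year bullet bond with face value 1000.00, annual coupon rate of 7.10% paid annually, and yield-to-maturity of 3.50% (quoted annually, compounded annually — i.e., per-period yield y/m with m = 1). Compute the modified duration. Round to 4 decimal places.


Coupon per period c = face * coupon_rate / m = 71.000000
Periods per year m = 1; per-period yield y/m = 0.035000
Number of cashflows N = 3
Cashflows (t years, CF_t, discount factor 1/(1+y/m)^(m*t), PV):
  t = 1.0000: CF_t = 71.000000, DF = 0.966184, PV = 68.599034
  t = 2.0000: CF_t = 71.000000, DF = 0.933511, PV = 66.279260
  t = 3.0000: CF_t = 1071.000000, DF = 0.901943, PV = 965.980638
Price P = sum_t PV_t = 1100.858931
First compute Macaulay numerator sum_t t * PV_t:
  t * PV_t at t = 1.0000: 68.599034
  t * PV_t at t = 2.0000: 132.558519
  t * PV_t at t = 3.0000: 2897.941913
Macaulay duration D = 3099.099467 / 1100.858931 = 2.815165
Modified duration = D / (1 + y/m) = 2.815165 / (1 + 0.035000) = 2.719966

Answer: Modified duration = 2.7200


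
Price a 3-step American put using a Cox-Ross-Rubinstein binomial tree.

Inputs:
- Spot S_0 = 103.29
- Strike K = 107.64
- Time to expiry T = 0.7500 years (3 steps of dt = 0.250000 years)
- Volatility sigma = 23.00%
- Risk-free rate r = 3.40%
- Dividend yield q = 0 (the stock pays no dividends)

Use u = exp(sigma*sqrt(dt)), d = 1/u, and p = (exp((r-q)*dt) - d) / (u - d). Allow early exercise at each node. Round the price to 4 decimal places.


dt = T/N = 0.250000
u = exp(sigma*sqrt(dt)) = 1.121873; d = 1/u = 0.891366
p = (exp((r-q)*dt) - d) / (u - d) = 0.508314
Discount per step: exp(-r*dt) = 0.991536
Stock lattice S(k, i) with i counting down-moves:
  k=0: S(0,0) = 103.2900
  k=1: S(1,0) = 115.8783; S(1,1) = 92.0692
  k=2: S(2,0) = 130.0008; S(2,1) = 103.2900; S(2,2) = 82.0674
  k=3: S(3,0) = 145.8444; S(3,1) = 115.8783; S(3,2) = 92.0692; S(3,3) = 73.1521
Terminal payoffs V(N, i) = max(K - S_T, 0):
  V(3,0) = 0.000000; V(3,1) = 0.000000; V(3,2) = 15.570791; V(3,3) = 34.487920
Backward induction: V(k, i) = exp(-r*dt) * [p * V(k+1, i) + (1-p) * V(k+1, i+1)]; then take max(V_cont, immediate exercise) for American.
  V(2,0) = exp(-r*dt) * [p*0.000000 + (1-p)*0.000000] = 0.000000; exercise = 0.000000; V(2,0) = max -> 0.000000
  V(2,1) = exp(-r*dt) * [p*0.000000 + (1-p)*15.570791] = 7.591140; exercise = 4.350000; V(2,1) = max -> 7.591140
  V(2,2) = exp(-r*dt) * [p*15.570791 + (1-p)*34.487920] = 24.661562; exercise = 25.572624; V(2,2) = max -> 25.572624
  V(1,0) = exp(-r*dt) * [p*0.000000 + (1-p)*7.591140] = 3.700866; exercise = 0.000000; V(1,0) = max -> 3.700866
  V(1,1) = exp(-r*dt) * [p*7.591140 + (1-p)*25.572624] = 16.293301; exercise = 15.570791; V(1,1) = max -> 16.293301
  V(0,0) = exp(-r*dt) * [p*3.700866 + (1-p)*16.293301] = 9.808661; exercise = 4.350000; V(0,0) = max -> 9.808661

Answer: Price = V(0,0) = 9.8087


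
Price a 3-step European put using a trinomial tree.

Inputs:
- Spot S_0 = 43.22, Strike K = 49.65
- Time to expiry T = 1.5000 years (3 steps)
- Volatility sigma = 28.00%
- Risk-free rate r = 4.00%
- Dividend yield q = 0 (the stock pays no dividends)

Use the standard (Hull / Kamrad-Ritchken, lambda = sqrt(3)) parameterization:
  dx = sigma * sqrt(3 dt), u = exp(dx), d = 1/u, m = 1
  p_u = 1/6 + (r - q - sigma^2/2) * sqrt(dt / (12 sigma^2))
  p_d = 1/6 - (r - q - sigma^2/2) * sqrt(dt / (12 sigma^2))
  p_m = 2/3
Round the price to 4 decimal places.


Answer: Price = V(0,0) = 8.2683

Derivation:
dt = T/N = 0.500000; dx = sigma*sqrt(3*dt) = 0.342929
u = exp(dx) = 1.409068; d = 1/u = 0.709689
p_u = 0.167250, p_m = 0.666667, p_d = 0.166083
Discount per step: exp(-r*dt) = 0.980199
Stock lattice S(k, j) with j the centered position index:
  k=0: S(0,+0) = 43.2200
  k=1: S(1,-1) = 30.6728; S(1,+0) = 43.2200; S(1,+1) = 60.8999
  k=2: S(2,-2) = 21.7681; S(2,-1) = 30.6728; S(2,+0) = 43.2200; S(2,+1) = 60.8999; S(2,+2) = 85.8121
  k=3: S(3,-3) = 15.4486; S(3,-2) = 21.7681; S(3,-1) = 30.6728; S(3,+0) = 43.2200; S(3,+1) = 60.8999; S(3,+2) = 85.8121; S(3,+3) = 120.9151
Terminal payoffs V(N, j) = max(K - S_T, 0):
  V(3,-3) = 34.201411; V(3,-2) = 27.881886; V(3,-1) = 18.977245; V(3,+0) = 6.430000; V(3,+1) = 0.000000; V(3,+2) = 0.000000; V(3,+3) = 0.000000
Backward induction: V(k, j) = exp(-r*dt) * [p_u * V(k+1, j+1) + p_m * V(k+1, j) + p_d * V(k+1, j-1)]
  V(2,-2) = exp(-r*dt) * [p_u*18.977245 + p_m*27.881886 + p_d*34.201411] = 26.898764
  V(2,-1) = exp(-r*dt) * [p_u*6.430000 + p_m*18.977245 + p_d*27.881886] = 17.994128
  V(2,+0) = exp(-r*dt) * [p_u*0.000000 + p_m*6.430000 + p_d*18.977245] = 7.291182
  V(2,+1) = exp(-r*dt) * [p_u*0.000000 + p_m*0.000000 + p_d*6.430000] = 1.046770
  V(2,+2) = exp(-r*dt) * [p_u*0.000000 + p_m*0.000000 + p_d*0.000000] = 0.000000
  V(1,-1) = exp(-r*dt) * [p_u*7.291182 + p_m*17.994128 + p_d*26.898764] = 17.332828
  V(1,+0) = exp(-r*dt) * [p_u*1.046770 + p_m*7.291182 + p_d*17.994128] = 7.865493
  V(1,+1) = exp(-r*dt) * [p_u*0.000000 + p_m*1.046770 + p_d*7.291182] = 1.870995
  V(0,+0) = exp(-r*dt) * [p_u*1.870995 + p_m*7.865493 + p_d*17.332828] = 8.268252


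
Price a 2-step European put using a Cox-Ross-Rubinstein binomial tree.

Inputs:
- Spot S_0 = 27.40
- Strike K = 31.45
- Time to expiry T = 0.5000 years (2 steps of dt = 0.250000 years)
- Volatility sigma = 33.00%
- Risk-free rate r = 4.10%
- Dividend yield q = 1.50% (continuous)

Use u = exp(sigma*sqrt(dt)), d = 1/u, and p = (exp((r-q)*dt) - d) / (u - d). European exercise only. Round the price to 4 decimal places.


dt = T/N = 0.250000
u = exp(sigma*sqrt(dt)) = 1.179393; d = 1/u = 0.847894
p = (exp((r-q)*dt) - d) / (u - d) = 0.478515
Discount per step: exp(-r*dt) = 0.989802
Stock lattice S(k, i) with i counting down-moves:
  k=0: S(0,0) = 27.4000
  k=1: S(1,0) = 32.3154; S(1,1) = 23.2323
  k=2: S(2,0) = 38.1125; S(2,1) = 27.4000; S(2,2) = 19.6985
Terminal payoffs V(N, i) = max(K - S_T, 0):
  V(2,0) = 0.000000; V(2,1) = 4.050000; V(2,2) = 11.751490
Backward induction: V(k, i) = exp(-r*dt) * [p * V(k+1, i) + (1-p) * V(k+1, i+1)].
  V(1,0) = exp(-r*dt) * [p*0.000000 + (1-p)*4.050000] = 2.090476
  V(1,1) = exp(-r*dt) * [p*4.050000 + (1-p)*11.751490] = 7.983954
  V(0,0) = exp(-r*dt) * [p*2.090476 + (1-p)*7.983954] = 5.111177

Answer: Price = V(0,0) = 5.1112


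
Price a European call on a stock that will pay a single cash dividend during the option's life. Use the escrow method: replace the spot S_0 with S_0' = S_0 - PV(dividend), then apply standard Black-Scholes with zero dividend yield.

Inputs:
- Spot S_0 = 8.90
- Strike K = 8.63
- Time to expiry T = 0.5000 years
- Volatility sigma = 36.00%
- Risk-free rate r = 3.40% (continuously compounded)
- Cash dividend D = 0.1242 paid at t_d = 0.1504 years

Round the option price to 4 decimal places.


PV(D) = D * exp(-r * t_d) = 0.1242 * 0.99489945 = 0.12356651
S_0' = S_0 - PV(D) = 8.9000 - 0.12356651 = 8.77643349
d1 = (ln(S_0'/K) + (r + sigma^2/2)*T) / (sigma*sqrt(T)) = 0.26015877
d2 = d1 - sigma*sqrt(T) = 0.00560033
exp(-rT) = 0.98314368
N(d1) = 0.60262935; N(d2) = 0.50223420
C = S_0' * N(d1) - K * exp(-rT) * N(d2) = 8.77643349 * 0.60262935 - 8.6300 * 0.98314368 * 0.50223420 = 1.0277

Answer: Price = 1.0277
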